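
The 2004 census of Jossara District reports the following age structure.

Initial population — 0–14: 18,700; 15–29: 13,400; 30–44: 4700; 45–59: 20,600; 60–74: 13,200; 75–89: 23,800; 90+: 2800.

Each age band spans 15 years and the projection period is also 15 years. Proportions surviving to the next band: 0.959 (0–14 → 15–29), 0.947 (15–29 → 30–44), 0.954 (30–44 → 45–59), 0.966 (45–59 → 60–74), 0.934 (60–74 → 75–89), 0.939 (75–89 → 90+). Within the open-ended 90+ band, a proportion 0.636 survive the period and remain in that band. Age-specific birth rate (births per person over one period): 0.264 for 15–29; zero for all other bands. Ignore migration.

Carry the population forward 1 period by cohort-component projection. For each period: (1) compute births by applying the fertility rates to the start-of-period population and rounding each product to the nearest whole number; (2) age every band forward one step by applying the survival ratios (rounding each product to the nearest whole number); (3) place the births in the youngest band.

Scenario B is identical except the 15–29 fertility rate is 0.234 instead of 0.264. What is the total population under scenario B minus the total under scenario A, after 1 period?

— Period 1 —
Births: 13400 × 0.264 = 3538
15–29: 18700 × 0.959 = 17933
30–44: 13400 × 0.947 = 12690
45–59: 4700 × 0.954 = 4484
60–74: 20600 × 0.966 = 19900
75–89: 13200 × 0.934 = 12329
90+: 23800 × 0.939 + 2800 × 0.636 = 22348 + 1781 = 24129
Giving 3538 / 17933 / 12690 / 4484 / 19900 / 12329 / 24129.
Scenario A total after 1 period: 95003
Scenario B projection —
— Period 1 —
Births: 13400 × 0.234 = 3136
15–29: 18700 × 0.959 = 17933
30–44: 13400 × 0.947 = 12690
45–59: 4700 × 0.954 = 4484
60–74: 20600 × 0.966 = 19900
75–89: 13200 × 0.934 = 12329
90+: 23800 × 0.939 + 2800 × 0.636 = 22348 + 1781 = 24129
Giving 3136 / 17933 / 12690 / 4484 / 19900 / 12329 / 24129.
Scenario B total after 1 period: 94601
Difference B − A = 94601 − 95003 = -402

-402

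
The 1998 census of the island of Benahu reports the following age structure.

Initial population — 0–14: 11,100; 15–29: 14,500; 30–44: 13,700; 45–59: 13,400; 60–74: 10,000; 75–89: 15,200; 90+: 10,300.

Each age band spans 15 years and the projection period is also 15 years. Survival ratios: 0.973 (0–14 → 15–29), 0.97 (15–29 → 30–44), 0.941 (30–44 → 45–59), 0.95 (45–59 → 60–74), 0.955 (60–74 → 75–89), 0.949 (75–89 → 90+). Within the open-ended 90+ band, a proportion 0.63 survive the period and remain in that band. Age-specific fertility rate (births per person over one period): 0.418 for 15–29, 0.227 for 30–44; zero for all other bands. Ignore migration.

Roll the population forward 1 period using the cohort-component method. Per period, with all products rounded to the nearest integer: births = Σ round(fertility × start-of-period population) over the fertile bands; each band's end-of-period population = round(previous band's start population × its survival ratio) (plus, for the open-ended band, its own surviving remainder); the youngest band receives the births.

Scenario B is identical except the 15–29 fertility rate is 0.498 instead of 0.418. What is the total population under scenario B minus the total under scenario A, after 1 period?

1160

Call the bands 1 to 7, youngest first.
Period 1:
Births: 14500 × 0.418 = 6061, 13700 × 0.227 = 3110 → total 9171
Band 2: 11100 × 0.973 = 10800
Band 3: 14500 × 0.97 = 14065
Band 4: 13700 × 0.941 = 12892
Band 5: 13400 × 0.95 = 12730
Band 6: 10000 × 0.955 = 9550
Band 7: 15200 × 0.949 + 10300 × 0.63 = 14425 + 6489 = 20914
→ [9171, 10800, 14065, 12892, 12730, 9550, 20914]
Scenario A total after 1 period: 90122
Scenario B projection —
Period 1:
Births: 14500 × 0.498 = 7221, 13700 × 0.227 = 3110 → total 10331
Band 2: 11100 × 0.973 = 10800
Band 3: 14500 × 0.97 = 14065
Band 4: 13700 × 0.941 = 12892
Band 5: 13400 × 0.95 = 12730
Band 6: 10000 × 0.955 = 9550
Band 7: 15200 × 0.949 + 10300 × 0.63 = 14425 + 6489 = 20914
→ [10331, 10800, 14065, 12892, 12730, 9550, 20914]
Scenario B total after 1 period: 91282
Difference B − A = 91282 − 90122 = 1160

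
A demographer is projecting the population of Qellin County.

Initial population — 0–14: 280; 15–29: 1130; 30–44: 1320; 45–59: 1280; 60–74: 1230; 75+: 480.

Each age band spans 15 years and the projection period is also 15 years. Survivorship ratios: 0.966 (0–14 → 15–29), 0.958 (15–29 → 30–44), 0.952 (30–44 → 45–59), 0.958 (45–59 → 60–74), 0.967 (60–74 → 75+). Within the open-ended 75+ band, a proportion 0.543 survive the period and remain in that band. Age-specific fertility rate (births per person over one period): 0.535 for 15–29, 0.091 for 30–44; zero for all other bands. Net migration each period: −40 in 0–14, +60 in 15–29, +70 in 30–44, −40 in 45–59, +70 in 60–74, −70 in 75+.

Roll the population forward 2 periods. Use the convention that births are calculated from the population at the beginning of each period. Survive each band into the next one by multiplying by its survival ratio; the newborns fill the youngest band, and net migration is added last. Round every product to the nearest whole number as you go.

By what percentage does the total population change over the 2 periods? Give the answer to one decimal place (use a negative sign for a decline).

-2.5

Period 1.
Births: 1130 * 0.535 = 605  |  1320 * 0.091 = 120 ⇒ total 725
15–29: 280 * 0.966 = 270
30–44: 1130 * 0.958 = 1083
45–59: 1320 * 0.952 = 1257
60–74: 1280 * 0.958 = 1226
75+: 1230 * 0.967 + 480 * 0.543 = 1189 + 261 = 1450
Net migration: 0–14 − 40 → 685; 15–29 + 60 → 330; 30–44 + 70 → 1153; 45–59 − 40 → 1217; 60–74 + 70 → 1296; 75+ − 70 → 1380
End of period: [685, 330, 1153, 1217, 1296, 1380]
Period 2.
Births: 330 * 0.535 = 177  |  1153 * 0.091 = 105 ⇒ total 282
15–29: 685 * 0.966 = 662
30–44: 330 * 0.958 = 316
45–59: 1153 * 0.952 = 1098
60–74: 1217 * 0.958 = 1166
75+: 1296 * 0.967 + 1380 * 0.543 = 1253 + 749 = 2002
Net migration: 0–14 − 40 → 242; 15–29 + 60 → 722; 30–44 + 70 → 386; 45–59 − 40 → 1058; 60–74 + 70 → 1236; 75+ − 70 → 1932
End of period: [242, 722, 386, 1058, 1236, 1932]
Total: 5720 → 5576; change = -144; percentage change = -2.5%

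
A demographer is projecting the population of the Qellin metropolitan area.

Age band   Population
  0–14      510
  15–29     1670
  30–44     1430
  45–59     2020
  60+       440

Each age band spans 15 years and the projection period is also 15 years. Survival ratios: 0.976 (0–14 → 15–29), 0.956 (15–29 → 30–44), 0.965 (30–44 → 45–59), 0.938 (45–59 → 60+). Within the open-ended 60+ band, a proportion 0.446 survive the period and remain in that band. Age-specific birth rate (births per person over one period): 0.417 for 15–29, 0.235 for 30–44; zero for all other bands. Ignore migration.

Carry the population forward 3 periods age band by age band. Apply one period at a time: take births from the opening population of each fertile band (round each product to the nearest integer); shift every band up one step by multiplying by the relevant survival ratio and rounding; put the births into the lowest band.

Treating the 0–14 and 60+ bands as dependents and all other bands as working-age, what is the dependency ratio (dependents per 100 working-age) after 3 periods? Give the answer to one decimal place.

149.2

(Bands numbered youngest = 1 to oldest = 5.)
After projecting period 1:
Births: 1670 × 0.417 = 696 ; 1430 × 0.235 = 336 ⇒ total 1032
Band 2: 510 × 0.976 = 498
Band 3: 1670 × 0.956 = 1597
Band 4: 1430 × 0.965 = 1380
Band 5: 2020 × 0.938 + 440 × 0.446 = 1895 + 196 = 2091
Population now: 0–14=1032, 15–29=498, 30–44=1597, 45–59=1380, 60+=2091
After projecting period 2:
Births: 498 × 0.417 = 208 ; 1597 × 0.235 = 375 ⇒ total 583
Band 2: 1032 × 0.976 = 1007
Band 3: 498 × 0.956 = 476
Band 4: 1597 × 0.965 = 1541
Band 5: 1380 × 0.938 + 2091 × 0.446 = 1294 + 933 = 2227
Population now: 0–14=583, 15–29=1007, 30–44=476, 45–59=1541, 60+=2227
After projecting period 3:
Births: 1007 × 0.417 = 420 ; 476 × 0.235 = 112 ⇒ total 532
Band 2: 583 × 0.976 = 569
Band 3: 1007 × 0.956 = 963
Band 4: 476 × 0.965 = 459
Band 5: 1541 × 0.938 + 2227 × 0.446 = 1445 + 993 = 2438
Population now: 0–14=532, 15–29=569, 30–44=963, 45–59=459, 60+=2438
Dependents (band 0–14 + band 60+) = 532 + 2438 = 2970; working-age = 1991; ratio = 2970/1991 × 100 = 149.2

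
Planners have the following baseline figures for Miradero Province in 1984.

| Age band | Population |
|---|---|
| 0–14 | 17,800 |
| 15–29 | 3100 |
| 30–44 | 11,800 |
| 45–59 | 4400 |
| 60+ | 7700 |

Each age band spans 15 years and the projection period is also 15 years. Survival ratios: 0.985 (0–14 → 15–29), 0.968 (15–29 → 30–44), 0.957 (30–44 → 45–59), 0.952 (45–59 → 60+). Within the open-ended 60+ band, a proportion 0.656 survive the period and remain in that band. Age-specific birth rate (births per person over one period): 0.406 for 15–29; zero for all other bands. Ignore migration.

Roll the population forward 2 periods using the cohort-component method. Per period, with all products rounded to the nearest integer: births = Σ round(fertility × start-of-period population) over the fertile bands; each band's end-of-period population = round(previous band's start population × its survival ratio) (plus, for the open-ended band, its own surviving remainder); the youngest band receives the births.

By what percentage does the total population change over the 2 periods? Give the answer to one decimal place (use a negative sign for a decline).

0.5

— Period 1 —
Births: 3100 * 0.406 = 1259
15–29: 17800 * 0.985 = 17533
30–44: 3100 * 0.968 = 3001
45–59: 11800 * 0.957 = 11293
60+: 4400 * 0.952 + 7700 * 0.656 = 4189 + 5051 = 9240
Giving 1259 / 17533 / 3001 / 11293 / 9240.
— Period 2 —
Births: 17533 * 0.406 = 7118
15–29: 1259 * 0.985 = 1240
30–44: 17533 * 0.968 = 16972
45–59: 3001 * 0.957 = 2872
60+: 11293 * 0.952 + 9240 * 0.656 = 10751 + 6061 = 16812
Giving 7118 / 1240 / 16972 / 2872 / 16812.
Total: 44800 → 45014; change = 214; percentage change = 0.5%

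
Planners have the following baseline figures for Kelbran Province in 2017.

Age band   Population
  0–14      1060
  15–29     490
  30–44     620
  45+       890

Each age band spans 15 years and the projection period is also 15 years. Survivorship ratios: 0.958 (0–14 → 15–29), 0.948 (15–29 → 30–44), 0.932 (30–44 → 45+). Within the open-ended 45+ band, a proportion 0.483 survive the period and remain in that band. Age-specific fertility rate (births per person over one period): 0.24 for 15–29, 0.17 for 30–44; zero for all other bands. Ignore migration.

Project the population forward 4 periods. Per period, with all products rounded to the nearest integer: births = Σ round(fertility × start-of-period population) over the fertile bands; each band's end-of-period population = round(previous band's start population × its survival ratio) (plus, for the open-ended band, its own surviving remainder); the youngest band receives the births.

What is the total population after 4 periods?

Period 1:
Births: 490 * 0.24 = 118  |  620 * 0.17 = 105 ⇒ total 223
15–29: 1060 * 0.958 = 1015
30–44: 490 * 0.948 = 465
45+: 620 * 0.932 + 890 * 0.483 = 578 + 430 = 1008
Population now: 0–14=223, 15–29=1015, 30–44=465, 45+=1008
Period 2:
Births: 1015 * 0.24 = 244  |  465 * 0.17 = 79 ⇒ total 323
15–29: 223 * 0.958 = 214
30–44: 1015 * 0.948 = 962
45+: 465 * 0.932 + 1008 * 0.483 = 433 + 487 = 920
Population now: 0–14=323, 15–29=214, 30–44=962, 45+=920
Period 3:
Births: 214 * 0.24 = 51  |  962 * 0.17 = 164 ⇒ total 215
15–29: 323 * 0.958 = 309
30–44: 214 * 0.948 = 203
45+: 962 * 0.932 + 920 * 0.483 = 897 + 444 = 1341
Population now: 0–14=215, 15–29=309, 30–44=203, 45+=1341
Period 4:
Births: 309 * 0.24 = 74  |  203 * 0.17 = 35 ⇒ total 109
15–29: 215 * 0.958 = 206
30–44: 309 * 0.948 = 293
45+: 203 * 0.932 + 1341 * 0.483 = 189 + 648 = 837
Population now: 0–14=109, 15–29=206, 30–44=293, 45+=837
Total after period 4: 109 + 206 + 293 + 837 = 1445

1445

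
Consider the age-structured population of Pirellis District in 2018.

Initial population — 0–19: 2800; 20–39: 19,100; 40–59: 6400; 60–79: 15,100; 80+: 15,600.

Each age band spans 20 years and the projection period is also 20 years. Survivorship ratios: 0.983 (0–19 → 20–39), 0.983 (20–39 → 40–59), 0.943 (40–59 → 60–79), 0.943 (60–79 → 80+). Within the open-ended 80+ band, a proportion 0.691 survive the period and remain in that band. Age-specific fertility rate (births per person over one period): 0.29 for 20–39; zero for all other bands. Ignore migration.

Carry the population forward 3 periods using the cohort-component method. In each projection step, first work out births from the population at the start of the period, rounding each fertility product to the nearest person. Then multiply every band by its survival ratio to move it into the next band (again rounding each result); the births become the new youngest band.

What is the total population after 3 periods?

42840

[period 1]
Births: 19100 × 0.29 = 5539
20–39: 2800 × 0.983 = 2752
40–59: 19100 × 0.983 = 18775
60–79: 6400 × 0.943 = 6035
80+: 15100 × 0.943 + 15600 × 0.691 = 14239 + 10780 = 25019
→ [5539, 2752, 18775, 6035, 25019]
[period 2]
Births: 2752 × 0.29 = 798
20–39: 5539 × 0.983 = 5445
40–59: 2752 × 0.983 = 2705
60–79: 18775 × 0.943 = 17705
80+: 6035 × 0.943 + 25019 × 0.691 = 5691 + 17288 = 22979
→ [798, 5445, 2705, 17705, 22979]
[period 3]
Births: 5445 × 0.29 = 1579
20–39: 798 × 0.983 = 784
40–59: 5445 × 0.983 = 5352
60–79: 2705 × 0.943 = 2551
80+: 17705 × 0.943 + 22979 × 0.691 = 16696 + 15878 = 32574
→ [1579, 784, 5352, 2551, 32574]
Total after period 3: 1579 + 784 + 5352 + 2551 + 32574 = 42840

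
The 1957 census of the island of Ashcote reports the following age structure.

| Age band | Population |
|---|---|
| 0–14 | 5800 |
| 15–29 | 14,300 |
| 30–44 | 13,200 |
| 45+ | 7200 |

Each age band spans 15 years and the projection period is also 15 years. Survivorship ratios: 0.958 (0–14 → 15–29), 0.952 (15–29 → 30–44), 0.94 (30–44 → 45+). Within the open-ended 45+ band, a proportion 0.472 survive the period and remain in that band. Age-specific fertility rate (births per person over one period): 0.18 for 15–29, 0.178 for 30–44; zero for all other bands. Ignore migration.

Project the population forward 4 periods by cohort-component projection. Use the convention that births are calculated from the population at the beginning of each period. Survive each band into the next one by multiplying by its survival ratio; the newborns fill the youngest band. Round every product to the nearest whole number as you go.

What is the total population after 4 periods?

17308

[period 1]
Births: 14300 × 0.18 = 2574  |  13200 × 0.178 = 2350 — total 4924
15–29: 5800 × 0.958 = 5556
30–44: 14300 × 0.952 = 13614
45+: 13200 × 0.94 + 7200 × 0.472 = 12408 + 3398 = 15806
Population now: 0–14=4924, 15–29=5556, 30–44=13614, 45+=15806
[period 2]
Births: 5556 × 0.18 = 1000  |  13614 × 0.178 = 2423 — total 3423
15–29: 4924 × 0.958 = 4717
30–44: 5556 × 0.952 = 5289
45+: 13614 × 0.94 + 15806 × 0.472 = 12797 + 7460 = 20257
Population now: 0–14=3423, 15–29=4717, 30–44=5289, 45+=20257
[period 3]
Births: 4717 × 0.18 = 849  |  5289 × 0.178 = 941 — total 1790
15–29: 3423 × 0.958 = 3279
30–44: 4717 × 0.952 = 4491
45+: 5289 × 0.94 + 20257 × 0.472 = 4972 + 9561 = 14533
Population now: 0–14=1790, 15–29=3279, 30–44=4491, 45+=14533
[period 4]
Births: 3279 × 0.18 = 590  |  4491 × 0.178 = 799 — total 1389
15–29: 1790 × 0.958 = 1715
30–44: 3279 × 0.952 = 3122
45+: 4491 × 0.94 + 14533 × 0.472 = 4222 + 6860 = 11082
Population now: 0–14=1389, 15–29=1715, 30–44=3122, 45+=11082
Total after period 4: 1389 + 1715 + 3122 + 11082 = 17308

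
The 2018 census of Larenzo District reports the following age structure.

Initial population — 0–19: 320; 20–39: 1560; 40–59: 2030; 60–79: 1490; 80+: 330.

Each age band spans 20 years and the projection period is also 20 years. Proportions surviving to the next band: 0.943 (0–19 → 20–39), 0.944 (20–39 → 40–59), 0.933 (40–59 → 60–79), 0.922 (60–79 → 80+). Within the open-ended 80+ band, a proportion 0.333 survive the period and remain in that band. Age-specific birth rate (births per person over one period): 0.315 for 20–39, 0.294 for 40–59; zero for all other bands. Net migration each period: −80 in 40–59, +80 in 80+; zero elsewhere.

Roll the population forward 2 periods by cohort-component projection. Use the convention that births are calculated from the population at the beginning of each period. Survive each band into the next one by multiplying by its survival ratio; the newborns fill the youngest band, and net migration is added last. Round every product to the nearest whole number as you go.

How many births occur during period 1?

1088

Let band 1 be 0–19 through band 5 = 80+.
— Period 1 —
Births: 1560 × 0.315 = 491, 2030 × 0.294 = 597 ⇒ total 1088
Band 2: 320 × 0.943 = 302
Band 3: 1560 × 0.944 = 1473
Band 4: 2030 × 0.933 = 1894
Band 5: 1490 × 0.922 + 330 × 0.333 = 1374 + 110 = 1484
Net migration: Band 3 − 80 → 1393; Band 5 + 80 → 1564
→ [1088, 302, 1393, 1894, 1564]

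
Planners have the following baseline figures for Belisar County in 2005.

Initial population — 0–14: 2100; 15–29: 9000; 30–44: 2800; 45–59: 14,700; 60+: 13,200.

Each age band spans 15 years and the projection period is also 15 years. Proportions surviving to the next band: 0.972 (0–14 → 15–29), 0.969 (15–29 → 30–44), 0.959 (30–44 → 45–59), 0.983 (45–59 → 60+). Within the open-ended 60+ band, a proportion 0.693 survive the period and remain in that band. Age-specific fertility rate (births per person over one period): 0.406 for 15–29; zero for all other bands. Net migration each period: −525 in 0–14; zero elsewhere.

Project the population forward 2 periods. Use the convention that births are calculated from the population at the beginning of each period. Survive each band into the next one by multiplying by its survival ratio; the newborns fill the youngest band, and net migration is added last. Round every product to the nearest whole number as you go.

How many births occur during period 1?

— Period 1 —
Births: 9000 × 0.406 = 3654
15–29: 2100 × 0.972 = 2041
30–44: 9000 × 0.969 = 8721
45–59: 2800 × 0.959 = 2685
60+: 14700 × 0.983 + 13200 × 0.693 = 14450 + 9148 = 23598
Net migration: 0–14 − 525 → 3129
Population now: 0–14=3129, 15–29=2041, 30–44=8721, 45–59=2685, 60+=23598

3654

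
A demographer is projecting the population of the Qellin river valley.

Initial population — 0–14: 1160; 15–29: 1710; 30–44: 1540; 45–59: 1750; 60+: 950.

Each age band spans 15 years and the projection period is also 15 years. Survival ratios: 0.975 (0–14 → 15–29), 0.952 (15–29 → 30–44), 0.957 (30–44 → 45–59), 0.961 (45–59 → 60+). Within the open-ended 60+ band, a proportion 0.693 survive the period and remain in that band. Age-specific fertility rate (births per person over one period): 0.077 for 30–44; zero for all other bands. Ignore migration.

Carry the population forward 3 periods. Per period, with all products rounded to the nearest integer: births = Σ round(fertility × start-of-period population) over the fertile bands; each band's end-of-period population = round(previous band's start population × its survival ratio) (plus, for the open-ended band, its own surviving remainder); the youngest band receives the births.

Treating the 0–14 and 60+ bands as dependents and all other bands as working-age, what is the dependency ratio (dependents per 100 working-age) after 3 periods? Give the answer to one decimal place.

291.8

After projecting period 1:
Births: 1540 × 0.077 = 119
15–29: 1160 × 0.975 = 1131
30–44: 1710 × 0.952 = 1628
45–59: 1540 × 0.957 = 1474
60+: 1750 × 0.961 + 950 × 0.693 = 1682 + 658 = 2340
End of period: [119, 1131, 1628, 1474, 2340]
After projecting period 2:
Births: 1628 × 0.077 = 125
15–29: 119 × 0.975 = 116
30–44: 1131 × 0.952 = 1077
45–59: 1628 × 0.957 = 1558
60+: 1474 × 0.961 + 2340 × 0.693 = 1417 + 1622 = 3039
End of period: [125, 116, 1077, 1558, 3039]
After projecting period 3:
Births: 1077 × 0.077 = 83
15–29: 125 × 0.975 = 122
30–44: 116 × 0.952 = 110
45–59: 1077 × 0.957 = 1031
60+: 1558 × 0.961 + 3039 × 0.693 = 1497 + 2106 = 3603
End of period: [83, 122, 110, 1031, 3603]
Dependents (band 0–14 + band 60+) = 83 + 3603 = 3686; working-age = 1263; ratio = 3686/1263 × 100 = 291.8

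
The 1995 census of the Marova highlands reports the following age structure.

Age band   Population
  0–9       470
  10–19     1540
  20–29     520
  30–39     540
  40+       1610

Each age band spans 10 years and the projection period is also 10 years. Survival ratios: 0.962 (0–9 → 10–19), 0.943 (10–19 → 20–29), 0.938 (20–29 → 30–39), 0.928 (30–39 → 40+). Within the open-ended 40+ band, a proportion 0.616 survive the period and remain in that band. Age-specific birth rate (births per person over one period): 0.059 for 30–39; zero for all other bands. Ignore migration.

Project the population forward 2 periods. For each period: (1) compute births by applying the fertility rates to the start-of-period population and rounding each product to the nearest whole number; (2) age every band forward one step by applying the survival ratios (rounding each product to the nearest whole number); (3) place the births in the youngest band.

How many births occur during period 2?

29

Period 1:
Births: 540 × 0.059 = 32
10–19: 470 × 0.962 = 452
20–29: 1540 × 0.943 = 1452
30–39: 520 × 0.938 = 488
40+: 540 × 0.928 + 1610 × 0.616 = 501 + 992 = 1493
End of period: [32, 452, 1452, 488, 1493]
Period 2:
Births: 488 × 0.059 = 29
10–19: 32 × 0.962 = 31
20–29: 452 × 0.943 = 426
30–39: 1452 × 0.938 = 1362
40+: 488 × 0.928 + 1493 × 0.616 = 453 + 920 = 1373
End of period: [29, 31, 426, 1362, 1373]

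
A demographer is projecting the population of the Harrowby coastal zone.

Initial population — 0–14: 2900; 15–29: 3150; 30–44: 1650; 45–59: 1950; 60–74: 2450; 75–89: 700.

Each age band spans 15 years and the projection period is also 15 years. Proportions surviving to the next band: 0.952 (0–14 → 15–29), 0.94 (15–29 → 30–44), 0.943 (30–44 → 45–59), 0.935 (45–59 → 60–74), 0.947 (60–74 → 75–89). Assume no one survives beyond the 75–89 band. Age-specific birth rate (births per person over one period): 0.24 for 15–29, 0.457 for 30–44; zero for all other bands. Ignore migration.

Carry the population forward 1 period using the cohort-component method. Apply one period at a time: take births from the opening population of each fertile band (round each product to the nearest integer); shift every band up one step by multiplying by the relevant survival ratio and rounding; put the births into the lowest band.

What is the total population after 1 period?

After projecting period 1:
Births: 3150 × 0.24 = 756  |  1650 × 0.457 = 754 — total 1510
15–29: 2900 × 0.952 = 2761
30–44: 3150 × 0.94 = 2961
45–59: 1650 × 0.943 = 1556
60–74: 1950 × 0.935 = 1823
75–89: 2450 × 0.947 = 2320
→ [1510, 2761, 2961, 1556, 1823, 2320]
Total after period 1: 1510 + 2761 + 2961 + 1556 + 1823 + 2320 = 12931

12931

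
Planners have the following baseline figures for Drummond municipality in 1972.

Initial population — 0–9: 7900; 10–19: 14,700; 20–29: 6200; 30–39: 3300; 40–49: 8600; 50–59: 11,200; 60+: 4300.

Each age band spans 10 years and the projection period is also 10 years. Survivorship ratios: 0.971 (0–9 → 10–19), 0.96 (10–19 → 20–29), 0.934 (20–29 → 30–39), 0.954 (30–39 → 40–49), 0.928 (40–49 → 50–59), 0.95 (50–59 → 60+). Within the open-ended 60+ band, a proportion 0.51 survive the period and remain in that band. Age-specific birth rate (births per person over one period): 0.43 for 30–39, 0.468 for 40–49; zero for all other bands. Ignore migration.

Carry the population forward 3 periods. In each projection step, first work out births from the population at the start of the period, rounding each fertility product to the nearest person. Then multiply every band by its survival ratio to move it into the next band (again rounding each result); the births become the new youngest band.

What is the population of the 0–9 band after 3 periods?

8254

Let group 1 be 0–9 through group 7 = 60+.
After projecting period 1:
Births: 3300 * 0.43 = 1419  |  8600 * 0.468 = 4025 → 5444
Group 2: 7900 * 0.971 = 7671
Group 3: 14700 * 0.96 = 14112
Group 4: 6200 * 0.934 = 5791
Group 5: 3300 * 0.954 = 3148
Group 6: 8600 * 0.928 = 7981
Group 7: 11200 * 0.95 + 4300 * 0.51 = 10640 + 2193 = 12833
→ [5444, 7671, 14112, 5791, 3148, 7981, 12833]
After projecting period 2:
Births: 5791 * 0.43 = 2490  |  3148 * 0.468 = 1473 → 3963
Group 2: 5444 * 0.971 = 5286
Group 3: 7671 * 0.96 = 7364
Group 4: 14112 * 0.934 = 13181
Group 5: 5791 * 0.954 = 5525
Group 6: 3148 * 0.928 = 2921
Group 7: 7981 * 0.95 + 12833 * 0.51 = 7582 + 6545 = 14127
→ [3963, 5286, 7364, 13181, 5525, 2921, 14127]
After projecting period 3:
Births: 13181 * 0.43 = 5668  |  5525 * 0.468 = 2586 → 8254
Group 2: 3963 * 0.971 = 3848
Group 3: 5286 * 0.96 = 5075
Group 4: 7364 * 0.934 = 6878
Group 5: 13181 * 0.954 = 12575
Group 6: 5525 * 0.928 = 5127
Group 7: 2921 * 0.95 + 14127 * 0.51 = 2775 + 7205 = 9980
→ [8254, 3848, 5075, 6878, 12575, 5127, 9980]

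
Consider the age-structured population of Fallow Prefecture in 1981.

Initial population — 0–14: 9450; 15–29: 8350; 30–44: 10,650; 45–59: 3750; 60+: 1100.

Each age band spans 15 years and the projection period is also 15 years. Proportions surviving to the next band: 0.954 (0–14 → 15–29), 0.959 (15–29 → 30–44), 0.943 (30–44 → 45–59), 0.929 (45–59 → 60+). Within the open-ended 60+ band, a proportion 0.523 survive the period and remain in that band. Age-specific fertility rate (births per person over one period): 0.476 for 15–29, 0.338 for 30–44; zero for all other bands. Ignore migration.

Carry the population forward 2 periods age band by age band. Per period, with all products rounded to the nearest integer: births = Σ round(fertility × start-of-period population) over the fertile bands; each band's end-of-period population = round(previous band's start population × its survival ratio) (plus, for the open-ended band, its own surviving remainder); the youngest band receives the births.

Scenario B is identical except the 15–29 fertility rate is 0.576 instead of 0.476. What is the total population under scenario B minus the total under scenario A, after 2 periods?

Period 1:
Births: 8350 × 0.476 = 3975, 10650 × 0.338 = 3600 → 7575
15–29: 9450 × 0.954 = 9015
30–44: 8350 × 0.959 = 8008
45–59: 10650 × 0.943 = 10043
60+: 3750 × 0.929 + 1100 × 0.523 = 3484 + 575 = 4059
Population now: 0–14=7575, 15–29=9015, 30–44=8008, 45–59=10043, 60+=4059
Period 2:
Births: 9015 × 0.476 = 4291, 8008 × 0.338 = 2707 → 6998
15–29: 7575 × 0.954 = 7227
30–44: 9015 × 0.959 = 8645
45–59: 8008 × 0.943 = 7552
60+: 10043 × 0.929 + 4059 × 0.523 = 9330 + 2123 = 11453
Population now: 0–14=6998, 15–29=7227, 30–44=8645, 45–59=7552, 60+=11453
Scenario A total after 2 periods: 41875
Scenario B projection —
Period 1:
Births: 8350 × 0.576 = 4810, 10650 × 0.338 = 3600 → 8410
15–29: 9450 × 0.954 = 9015
30–44: 8350 × 0.959 = 8008
45–59: 10650 × 0.943 = 10043
60+: 3750 × 0.929 + 1100 × 0.523 = 3484 + 575 = 4059
Population now: 0–14=8410, 15–29=9015, 30–44=8008, 45–59=10043, 60+=4059
Period 2:
Births: 9015 × 0.576 = 5193, 8008 × 0.338 = 2707 → 7900
15–29: 8410 × 0.954 = 8023
30–44: 9015 × 0.959 = 8645
45–59: 8008 × 0.943 = 7552
60+: 10043 × 0.929 + 4059 × 0.523 = 9330 + 2123 = 11453
Population now: 0–14=7900, 15–29=8023, 30–44=8645, 45–59=7552, 60+=11453
Scenario B total after 2 periods: 43573
Difference B − A = 43573 − 41875 = 1698

1698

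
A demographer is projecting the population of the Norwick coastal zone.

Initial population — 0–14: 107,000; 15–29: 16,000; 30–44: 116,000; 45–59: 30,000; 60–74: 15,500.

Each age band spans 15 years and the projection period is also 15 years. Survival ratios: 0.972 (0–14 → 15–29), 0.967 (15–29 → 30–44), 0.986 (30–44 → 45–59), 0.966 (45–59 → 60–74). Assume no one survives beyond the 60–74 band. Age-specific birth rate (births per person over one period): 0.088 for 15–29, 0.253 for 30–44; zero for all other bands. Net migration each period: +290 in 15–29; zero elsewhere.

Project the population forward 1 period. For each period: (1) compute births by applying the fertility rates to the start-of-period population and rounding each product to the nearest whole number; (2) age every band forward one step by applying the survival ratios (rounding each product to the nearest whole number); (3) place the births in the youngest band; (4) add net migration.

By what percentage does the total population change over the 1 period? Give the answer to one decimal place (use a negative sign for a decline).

3.3

Numbering the bands 1..5 from youngest to oldest:
— Period 1 —
Births: 16000 * 0.088 = 1408  |  116000 * 0.253 = 29348 — total 30756
Band 2: 107000 * 0.972 = 104004
Band 3: 16000 * 0.967 = 15472
Band 4: 116000 * 0.986 = 114376
Band 5: 30000 * 0.966 = 28980
Net migration: Band 2 + 290 → 104294
End of period: [30756, 104294, 15472, 114376, 28980]
Total: 284500 → 293878; change = 9378; percentage change = 3.3%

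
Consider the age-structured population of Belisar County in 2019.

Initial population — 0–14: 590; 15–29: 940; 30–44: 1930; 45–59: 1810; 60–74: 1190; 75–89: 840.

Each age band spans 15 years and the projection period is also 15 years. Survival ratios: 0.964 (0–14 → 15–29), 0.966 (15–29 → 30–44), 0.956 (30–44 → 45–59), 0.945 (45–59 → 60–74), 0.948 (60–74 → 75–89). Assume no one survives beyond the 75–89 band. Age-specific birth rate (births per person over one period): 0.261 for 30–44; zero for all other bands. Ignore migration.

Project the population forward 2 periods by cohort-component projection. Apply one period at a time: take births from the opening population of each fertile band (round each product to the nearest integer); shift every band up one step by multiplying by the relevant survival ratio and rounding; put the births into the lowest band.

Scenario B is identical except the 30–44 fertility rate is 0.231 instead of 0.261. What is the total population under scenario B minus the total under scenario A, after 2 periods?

-83

Let group 1 be 0–14 through group 6 = 75–89.
Period 1:
Births: 1930 × 0.261 = 504
Group 2: 590 × 0.964 = 569
Group 3: 940 × 0.966 = 908
Group 4: 1930 × 0.956 = 1845
Group 5: 1810 × 0.945 = 1710
Group 6: 1190 × 0.948 = 1128
→ [504, 569, 908, 1845, 1710, 1128]
Period 2:
Births: 908 × 0.261 = 237
Group 2: 504 × 0.964 = 486
Group 3: 569 × 0.966 = 550
Group 4: 908 × 0.956 = 868
Group 5: 1845 × 0.945 = 1744
Group 6: 1710 × 0.948 = 1621
→ [237, 486, 550, 868, 1744, 1621]
Scenario A total after 2 periods: 5506
Scenario B projection —
Period 1:
Births: 1930 × 0.231 = 446
Group 2: 590 × 0.964 = 569
Group 3: 940 × 0.966 = 908
Group 4: 1930 × 0.956 = 1845
Group 5: 1810 × 0.945 = 1710
Group 6: 1190 × 0.948 = 1128
→ [446, 569, 908, 1845, 1710, 1128]
Period 2:
Births: 908 × 0.231 = 210
Group 2: 446 × 0.964 = 430
Group 3: 569 × 0.966 = 550
Group 4: 908 × 0.956 = 868
Group 5: 1845 × 0.945 = 1744
Group 6: 1710 × 0.948 = 1621
→ [210, 430, 550, 868, 1744, 1621]
Scenario B total after 2 periods: 5423
Difference B − A = 5423 − 5506 = -83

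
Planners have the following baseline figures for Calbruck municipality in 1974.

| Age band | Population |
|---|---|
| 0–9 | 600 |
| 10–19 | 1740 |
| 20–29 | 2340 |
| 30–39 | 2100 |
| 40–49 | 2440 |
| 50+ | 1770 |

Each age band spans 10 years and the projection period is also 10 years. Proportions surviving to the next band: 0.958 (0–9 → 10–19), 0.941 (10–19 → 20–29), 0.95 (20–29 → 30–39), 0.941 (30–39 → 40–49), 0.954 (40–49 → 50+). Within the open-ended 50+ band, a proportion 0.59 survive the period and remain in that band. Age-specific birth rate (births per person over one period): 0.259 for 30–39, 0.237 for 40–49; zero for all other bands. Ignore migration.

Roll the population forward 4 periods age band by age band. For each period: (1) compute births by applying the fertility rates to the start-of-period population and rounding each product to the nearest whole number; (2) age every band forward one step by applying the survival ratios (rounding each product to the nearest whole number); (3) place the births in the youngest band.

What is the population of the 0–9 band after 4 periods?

480

Call the groups 1 to 6, youngest first.
[period 1]
Births: 2100 × 0.259 = 544, 2440 × 0.237 = 578 → 1122
Group 2: 600 × 0.958 = 575
Group 3: 1740 × 0.941 = 1637
Group 4: 2340 × 0.95 = 2223
Group 5: 2100 × 0.941 = 1976
Group 6: 2440 × 0.954 + 1770 × 0.59 = 2328 + 1044 = 3372
Population now: 0–9=1122, 10–19=575, 20–29=1637, 30–39=2223, 40–49=1976, 50+=3372
[period 2]
Births: 2223 × 0.259 = 576, 1976 × 0.237 = 468 → 1044
Group 2: 1122 × 0.958 = 1075
Group 3: 575 × 0.941 = 541
Group 4: 1637 × 0.95 = 1555
Group 5: 2223 × 0.941 = 2092
Group 6: 1976 × 0.954 + 3372 × 0.59 = 1885 + 1989 = 3874
Population now: 0–9=1044, 10–19=1075, 20–29=541, 30–39=1555, 40–49=2092, 50+=3874
[period 3]
Births: 1555 × 0.259 = 403, 2092 × 0.237 = 496 → 899
Group 2: 1044 × 0.958 = 1000
Group 3: 1075 × 0.941 = 1012
Group 4: 541 × 0.95 = 514
Group 5: 1555 × 0.941 = 1463
Group 6: 2092 × 0.954 + 3874 × 0.59 = 1996 + 2286 = 4282
Population now: 0–9=899, 10–19=1000, 20–29=1012, 30–39=514, 40–49=1463, 50+=4282
[period 4]
Births: 514 × 0.259 = 133, 1463 × 0.237 = 347 → 480
Group 2: 899 × 0.958 = 861
Group 3: 1000 × 0.941 = 941
Group 4: 1012 × 0.95 = 961
Group 5: 514 × 0.941 = 484
Group 6: 1463 × 0.954 + 4282 × 0.59 = 1396 + 2526 = 3922
Population now: 0–9=480, 10–19=861, 20–29=941, 30–39=961, 40–49=484, 50+=3922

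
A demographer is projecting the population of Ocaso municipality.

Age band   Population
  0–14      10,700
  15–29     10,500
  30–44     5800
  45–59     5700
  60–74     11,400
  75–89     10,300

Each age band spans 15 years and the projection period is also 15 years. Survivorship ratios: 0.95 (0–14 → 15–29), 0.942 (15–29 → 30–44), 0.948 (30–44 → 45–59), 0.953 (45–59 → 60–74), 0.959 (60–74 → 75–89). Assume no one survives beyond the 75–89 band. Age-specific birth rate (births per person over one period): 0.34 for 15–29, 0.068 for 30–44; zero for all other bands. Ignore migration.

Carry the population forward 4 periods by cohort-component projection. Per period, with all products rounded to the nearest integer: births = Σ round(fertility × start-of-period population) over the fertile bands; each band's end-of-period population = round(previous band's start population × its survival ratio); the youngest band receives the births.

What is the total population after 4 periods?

— Period 1 —
Births: 10500 × 0.34 = 3570  |  5800 × 0.068 = 394 — total 3964
15–29: 10700 × 0.95 = 10165
30–44: 10500 × 0.942 = 9891
45–59: 5800 × 0.948 = 5498
60–74: 5700 × 0.953 = 5432
75–89: 11400 × 0.959 = 10933
→ [3964, 10165, 9891, 5498, 5432, 10933]
— Period 2 —
Births: 10165 × 0.34 = 3456  |  9891 × 0.068 = 673 — total 4129
15–29: 3964 × 0.95 = 3766
30–44: 10165 × 0.942 = 9575
45–59: 9891 × 0.948 = 9377
60–74: 5498 × 0.953 = 5240
75–89: 5432 × 0.959 = 5209
→ [4129, 3766, 9575, 9377, 5240, 5209]
— Period 3 —
Births: 3766 × 0.34 = 1280  |  9575 × 0.068 = 651 — total 1931
15–29: 4129 × 0.95 = 3923
30–44: 3766 × 0.942 = 3548
45–59: 9575 × 0.948 = 9077
60–74: 9377 × 0.953 = 8936
75–89: 5240 × 0.959 = 5025
→ [1931, 3923, 3548, 9077, 8936, 5025]
— Period 4 —
Births: 3923 × 0.34 = 1334  |  3548 × 0.068 = 241 — total 1575
15–29: 1931 × 0.95 = 1834
30–44: 3923 × 0.942 = 3695
45–59: 3548 × 0.948 = 3364
60–74: 9077 × 0.953 = 8650
75–89: 8936 × 0.959 = 8570
→ [1575, 1834, 3695, 3364, 8650, 8570]
Total after period 4: 1575 + 1834 + 3695 + 3364 + 8650 + 8570 = 27688

27688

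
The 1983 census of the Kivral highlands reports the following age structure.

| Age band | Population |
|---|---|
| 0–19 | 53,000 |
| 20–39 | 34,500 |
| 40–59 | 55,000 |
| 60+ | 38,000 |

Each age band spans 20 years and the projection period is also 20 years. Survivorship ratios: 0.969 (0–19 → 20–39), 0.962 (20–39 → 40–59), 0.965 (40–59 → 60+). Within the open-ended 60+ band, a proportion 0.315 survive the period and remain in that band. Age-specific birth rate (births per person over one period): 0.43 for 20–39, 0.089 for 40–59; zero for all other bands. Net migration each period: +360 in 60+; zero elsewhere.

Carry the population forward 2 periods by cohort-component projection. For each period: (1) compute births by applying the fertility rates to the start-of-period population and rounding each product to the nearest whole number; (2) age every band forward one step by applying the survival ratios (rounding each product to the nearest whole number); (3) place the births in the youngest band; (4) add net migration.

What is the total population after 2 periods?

[period 1]
Births: 34500 × 0.43 = 14835  |  55000 × 0.089 = 4895 → 19730
20–39: 53000 × 0.969 = 51357
40–59: 34500 × 0.962 = 33189
60+: 55000 × 0.965 + 38000 × 0.315 = 53075 + 11970 = 65045
Net migration: 60+ + 360 → 65405
Giving 19730 / 51357 / 33189 / 65405.
[period 2]
Births: 51357 × 0.43 = 22084  |  33189 × 0.089 = 2954 → 25038
20–39: 19730 × 0.969 = 19118
40–59: 51357 × 0.962 = 49405
60+: 33189 × 0.965 + 65405 × 0.315 = 32027 + 20603 = 52630
Net migration: 60+ + 360 → 52990
Giving 25038 / 19118 / 49405 / 52990.
Total after period 2: 25038 + 19118 + 49405 + 52990 = 146551

146551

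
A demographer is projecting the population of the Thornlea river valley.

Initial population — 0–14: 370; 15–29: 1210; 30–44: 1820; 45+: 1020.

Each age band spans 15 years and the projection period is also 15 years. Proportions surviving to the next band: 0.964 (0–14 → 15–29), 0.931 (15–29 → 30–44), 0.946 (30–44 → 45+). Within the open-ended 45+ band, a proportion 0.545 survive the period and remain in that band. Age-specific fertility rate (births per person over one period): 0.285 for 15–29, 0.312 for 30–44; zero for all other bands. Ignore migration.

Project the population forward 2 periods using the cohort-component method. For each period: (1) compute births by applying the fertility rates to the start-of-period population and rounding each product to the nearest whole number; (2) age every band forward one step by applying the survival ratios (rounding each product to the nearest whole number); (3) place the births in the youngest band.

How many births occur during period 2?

[period 1]
Births: 1210 × 0.285 = 345 ; 1820 × 0.312 = 568 ⇒ total 913
15–29: 370 × 0.964 = 357
30–44: 1210 × 0.931 = 1127
45+: 1820 × 0.946 + 1020 × 0.545 = 1722 + 556 = 2278
Population now: 0–14=913, 15–29=357, 30–44=1127, 45+=2278
[period 2]
Births: 357 × 0.285 = 102 ; 1127 × 0.312 = 352 ⇒ total 454
15–29: 913 × 0.964 = 880
30–44: 357 × 0.931 = 332
45+: 1127 × 0.946 + 2278 × 0.545 = 1066 + 1242 = 2308
Population now: 0–14=454, 15–29=880, 30–44=332, 45+=2308

454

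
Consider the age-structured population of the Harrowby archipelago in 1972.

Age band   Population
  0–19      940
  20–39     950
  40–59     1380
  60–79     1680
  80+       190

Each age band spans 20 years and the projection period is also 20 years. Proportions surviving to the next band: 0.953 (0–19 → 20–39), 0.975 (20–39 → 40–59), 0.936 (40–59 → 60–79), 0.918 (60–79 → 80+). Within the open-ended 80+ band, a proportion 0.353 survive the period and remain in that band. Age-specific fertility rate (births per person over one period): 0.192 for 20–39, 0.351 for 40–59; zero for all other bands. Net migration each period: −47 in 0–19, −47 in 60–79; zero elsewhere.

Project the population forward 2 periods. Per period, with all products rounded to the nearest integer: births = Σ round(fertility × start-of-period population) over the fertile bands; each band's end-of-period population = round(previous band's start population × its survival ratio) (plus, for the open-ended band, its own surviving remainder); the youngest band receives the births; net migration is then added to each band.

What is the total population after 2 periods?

4445

Numbering the groups 1..5 from youngest to oldest:
Period 1:
Births: 950 × 0.192 = 182 ; 1380 × 0.351 = 484 ⇒ total 666
Group 2: 940 × 0.953 = 896
Group 3: 950 × 0.975 = 926
Group 4: 1380 × 0.936 = 1292
Group 5: 1680 × 0.918 + 190 × 0.353 = 1542 + 67 = 1609
Net migration: Group 1 − 47 → 619; Group 4 − 47 → 1245
End of period: [619, 896, 926, 1245, 1609]
Period 2:
Births: 896 × 0.192 = 172 ; 926 × 0.351 = 325 ⇒ total 497
Group 2: 619 × 0.953 = 590
Group 3: 896 × 0.975 = 874
Group 4: 926 × 0.936 = 867
Group 5: 1245 × 0.918 + 1609 × 0.353 = 1143 + 568 = 1711
Net migration: Group 1 − 47 → 450; Group 4 − 47 → 820
End of period: [450, 590, 874, 820, 1711]
Total after period 2: 450 + 590 + 874 + 820 + 1711 = 4445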